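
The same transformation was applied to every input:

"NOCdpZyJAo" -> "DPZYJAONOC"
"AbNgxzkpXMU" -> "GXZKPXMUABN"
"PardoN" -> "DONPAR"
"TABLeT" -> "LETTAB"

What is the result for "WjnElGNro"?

ELGNROWJN

Each output is the input with this applied: move the first 3 characters to the end (rotate left by 3), then convert every letter to uppercase.
Applying both steps to "WjnElGNro": "ElGNroWjn", then "ELGNROWJN".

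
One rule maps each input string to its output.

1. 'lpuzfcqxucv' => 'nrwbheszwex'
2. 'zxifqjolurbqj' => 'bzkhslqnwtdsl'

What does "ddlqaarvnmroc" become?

The pattern: shift every letter 2 places forward in the alphabet (wrapping around).
So "ddlqaarvnmroc" becomes "ffnscctxpotqe".

ffnscctxpotqe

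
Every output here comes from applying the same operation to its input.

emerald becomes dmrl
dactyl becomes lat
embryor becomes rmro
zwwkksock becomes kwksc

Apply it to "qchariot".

The pattern: move the last character to the front, then keep every other character starting from the first (positions 1st, 3rd, 5th, ...).
"qchariot" → "tqchario" → "tcai".

tcai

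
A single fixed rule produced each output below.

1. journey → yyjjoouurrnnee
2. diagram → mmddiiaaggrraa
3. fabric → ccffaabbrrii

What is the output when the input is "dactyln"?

nnddaaccttyyll

The pattern: move the last character to the front, then double every character.
For "dactyln", step one produces "ndactyl"; step two turns that into "nnddaaccttyyll".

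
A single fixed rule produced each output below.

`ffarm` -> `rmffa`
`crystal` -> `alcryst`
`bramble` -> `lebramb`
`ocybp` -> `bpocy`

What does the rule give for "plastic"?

The rule is to move the last 2 characters to the front (rotate right by 2).
"plastic" → "icplast".

icplast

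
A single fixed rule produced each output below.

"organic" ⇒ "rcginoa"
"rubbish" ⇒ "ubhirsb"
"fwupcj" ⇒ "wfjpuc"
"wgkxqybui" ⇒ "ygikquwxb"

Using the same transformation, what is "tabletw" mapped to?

The transformation: sort the characters into alphabetical order, then swap the first and last characters.
On "tabletw" that produces "wbeltta".

wbeltta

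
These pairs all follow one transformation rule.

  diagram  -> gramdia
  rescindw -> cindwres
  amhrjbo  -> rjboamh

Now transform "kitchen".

What's happening: move the first 3 characters to the end (rotate left by 3).
On "kitchen" that produces "chenkit".

chenkit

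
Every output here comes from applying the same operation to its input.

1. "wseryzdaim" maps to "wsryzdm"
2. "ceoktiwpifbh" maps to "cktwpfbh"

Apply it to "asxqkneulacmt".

sxqknlcmt

Looking at the pairs, the operation is to remove every vowel.
"asxqkneulacmt" → "sxqknlcmt".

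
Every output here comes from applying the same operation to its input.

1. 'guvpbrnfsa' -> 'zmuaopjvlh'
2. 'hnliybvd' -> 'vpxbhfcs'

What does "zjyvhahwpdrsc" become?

lmwtdspbubqjx

The transformation: shift every letter 6 places backward in the alphabet (wrapping around), then move the last 3 characters to the front (rotate right by 3).
"zjyvhahwpdrsc" → "tdspbubqjxlmw" → "lmwtdspbubqjx".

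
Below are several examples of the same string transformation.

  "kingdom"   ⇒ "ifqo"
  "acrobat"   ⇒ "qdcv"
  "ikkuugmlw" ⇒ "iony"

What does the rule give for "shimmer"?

The transformation: shift every letter 2 places forward in the alphabet (wrapping around), then keep only the last 4 characters.
On "shimmer": the first step gives "ujkoogt", and the second then gives "oogt".

oogt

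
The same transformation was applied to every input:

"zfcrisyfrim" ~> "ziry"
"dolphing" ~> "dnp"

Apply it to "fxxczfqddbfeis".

Rule — take characters alternately from the front and the back (1st, last, 2nd, 2nd-last, ...), then keep one character in every 3, starting at position 1 (positions 1st, 4th, 7th, ...).
Starting from "fxxczfqddbfeis": after the first operation, "fsxixecfzbfdqd"; after the second, "ficbq".

ficbq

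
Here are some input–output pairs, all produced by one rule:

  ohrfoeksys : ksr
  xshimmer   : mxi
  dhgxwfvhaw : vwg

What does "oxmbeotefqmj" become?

The rule is to swap the front and back halves of the string, then keep one character in every 3, starting at position 2 (positions 2nd, 5th, 8th, ...).
"oxmbeotefqmj" → "tefqmjoxmbeo" → "emxe".
(Check on "dhgxwfvhaw": → "fvhawdhgxw" → "vwg" ✓)

emxe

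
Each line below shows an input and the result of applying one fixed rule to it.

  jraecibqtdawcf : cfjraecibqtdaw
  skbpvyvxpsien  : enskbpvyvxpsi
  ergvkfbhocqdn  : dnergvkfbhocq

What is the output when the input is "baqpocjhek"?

ekbaqpocjh

Each output is the input with this applied: move the last 2 characters to the front (rotate right by 2).
Applying that to "baqpocjhek" gives "ekbaqpocjh".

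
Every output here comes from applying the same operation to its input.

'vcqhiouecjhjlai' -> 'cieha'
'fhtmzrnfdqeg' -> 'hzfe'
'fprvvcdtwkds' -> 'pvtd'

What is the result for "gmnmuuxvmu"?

muv

The pattern: keep one character in every 3, starting at position 2 (positions 2nd, 5th, 8th, ...).
Applying that to "gmnmuuxvmu" gives "muv".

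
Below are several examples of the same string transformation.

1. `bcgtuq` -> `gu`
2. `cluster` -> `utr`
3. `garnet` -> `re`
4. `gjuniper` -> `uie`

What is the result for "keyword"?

The rule is to keep every other character starting from the first (positions 1st, 3rd, 5th, ...), then delete the first character.
Working it through for "keyword": intermediate "kyod", final "yod".

yod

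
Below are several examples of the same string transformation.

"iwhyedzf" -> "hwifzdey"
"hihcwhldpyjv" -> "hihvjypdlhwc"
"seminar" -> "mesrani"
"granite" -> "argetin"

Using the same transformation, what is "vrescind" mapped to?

ervdnics

In each case the input is transformed by: move the first 3 characters to the end (rotate left by 3), then reverse the string.
"vrescind" → "scindvre" → "ervdnics".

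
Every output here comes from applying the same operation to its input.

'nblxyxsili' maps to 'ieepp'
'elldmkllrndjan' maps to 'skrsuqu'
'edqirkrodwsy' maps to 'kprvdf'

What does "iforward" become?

The pattern: shift every letter 7 places forward in the alphabet (wrapping around), then keep every other character starting from the second (positions 2nd, 4th, 6th, ...).
Working it through for "iforward": intermediate "pmvydhyk", final "myhk".

myhk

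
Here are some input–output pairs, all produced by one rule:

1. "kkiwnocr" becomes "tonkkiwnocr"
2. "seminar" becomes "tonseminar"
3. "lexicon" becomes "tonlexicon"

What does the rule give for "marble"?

The pattern: prepend "ton".
Doing the same to "marble": "tonmarble".

tonmarble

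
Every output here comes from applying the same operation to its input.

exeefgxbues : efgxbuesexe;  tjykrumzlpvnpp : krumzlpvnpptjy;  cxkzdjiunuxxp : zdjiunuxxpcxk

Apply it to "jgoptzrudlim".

The pattern: move the first 3 characters to the end (rotate left by 3).
"jgoptzrudlim" → "ptzrudlimjgo".

ptzrudlimjgo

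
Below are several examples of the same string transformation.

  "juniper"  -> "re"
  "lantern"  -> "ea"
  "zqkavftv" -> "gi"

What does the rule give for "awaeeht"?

ug

What's happening: shift every letter 13 places forward in the alphabet (wrapping around) — i.e. ROT13, then keep only the last 2 characters.
Starting from "awaeeht": after the first operation, "njnrrug"; after the second, "ug".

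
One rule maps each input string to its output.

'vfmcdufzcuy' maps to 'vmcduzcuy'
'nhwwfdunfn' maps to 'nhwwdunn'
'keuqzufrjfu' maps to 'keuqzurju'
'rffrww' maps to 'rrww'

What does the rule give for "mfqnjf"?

mqnj

Looking at the pairs, the operation is to remove every "f".
For "mfqnjf" the result is "mqnj".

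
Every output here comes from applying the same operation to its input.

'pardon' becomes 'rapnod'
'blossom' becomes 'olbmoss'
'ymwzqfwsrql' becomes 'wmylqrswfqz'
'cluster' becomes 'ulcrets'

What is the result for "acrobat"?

rcatabo

Looking at the pairs, the operation is to reverse the string, then move the last 3 characters to the front (rotate right by 3).
Applying both steps to "acrobat": "taborca", then "rcatabo".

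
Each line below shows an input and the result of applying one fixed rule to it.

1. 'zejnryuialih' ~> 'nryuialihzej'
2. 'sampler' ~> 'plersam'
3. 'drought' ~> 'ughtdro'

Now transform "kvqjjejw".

The pattern: move the first 3 characters to the end (rotate left by 3).
On "kvqjjejw" that produces "jjejwkvq".

jjejwkvq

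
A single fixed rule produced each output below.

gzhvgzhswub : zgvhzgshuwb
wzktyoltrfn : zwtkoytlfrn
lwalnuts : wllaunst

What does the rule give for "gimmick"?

igmmcik

The transformation: swap each adjacent pair of characters (1↔2, 3↔4, ...).
So "gimmick" becomes "igmmcik".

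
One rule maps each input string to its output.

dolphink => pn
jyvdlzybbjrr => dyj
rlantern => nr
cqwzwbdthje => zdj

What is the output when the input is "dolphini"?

pn

The transformation: delete the first character, then keep one character in every 3, starting at position 3 (positions 3rd, 6th, 9th, ...).
On "dolphini": the first step gives "olphini", and the second then gives "pn".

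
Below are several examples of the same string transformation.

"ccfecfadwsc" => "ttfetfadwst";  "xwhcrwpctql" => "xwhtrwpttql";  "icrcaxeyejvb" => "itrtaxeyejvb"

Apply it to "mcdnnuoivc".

Each output is the input with this applied: replace every "c" with "t".
Doing the same to "mcdnnuoivc": "mtdnnuoivt".

mtdnnuoivt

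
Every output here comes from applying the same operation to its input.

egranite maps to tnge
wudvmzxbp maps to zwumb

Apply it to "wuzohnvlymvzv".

Rule — sort the characters into reverse alphabetical order, then keep every other character starting from the first (positions 1st, 3rd, 5th, ...).
Starting from "wuzohnvlymvzv": after the first operation, "zzywvvvuonmlh"; after the second, "zyvvomh".

zyvvomh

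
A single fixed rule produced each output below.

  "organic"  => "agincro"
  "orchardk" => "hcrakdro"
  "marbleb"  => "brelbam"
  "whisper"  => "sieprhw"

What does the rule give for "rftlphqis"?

In each case the input is transformed by: swap each adjacent pair of characters (1↔2, 3↔4, ...), then move the first 2 characters to the end (rotate left by 2).
For "rftlphqis", step one produces "frlthpiqs"; step two turns that into "lthpiqsfr".

lthpiqsfr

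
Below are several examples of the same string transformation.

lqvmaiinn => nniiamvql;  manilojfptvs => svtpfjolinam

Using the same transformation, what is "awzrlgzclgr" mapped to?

rglczglrzwa

Each output is the input with this applied: reverse the string.
For "awzrlgzclgr" the result is "rglczglrzwa".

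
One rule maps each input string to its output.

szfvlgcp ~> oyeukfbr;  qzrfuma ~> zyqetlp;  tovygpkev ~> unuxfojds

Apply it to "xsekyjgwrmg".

frdjxifvqlw

What's happening: shift every letter 1 place backward in the alphabet (wrapping around), then swap the first and last characters.
"xsekyjgwrmg" → "wrdjxifvqlf" → "frdjxifvqlw".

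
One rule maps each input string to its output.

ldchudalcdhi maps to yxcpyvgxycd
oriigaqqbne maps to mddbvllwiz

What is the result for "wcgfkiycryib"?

xbafdtxmtdw

What's happening: delete the first character, then shift every letter 5 places backward in the alphabet (wrapping around).
Working it through for "wcgfkiycryib": intermediate "cgfkiycryib", final "xbafdtxmtdw".
(Check on "oriigaqqbne": → "riigaqqbne" → "mddbvllwiz" ✓)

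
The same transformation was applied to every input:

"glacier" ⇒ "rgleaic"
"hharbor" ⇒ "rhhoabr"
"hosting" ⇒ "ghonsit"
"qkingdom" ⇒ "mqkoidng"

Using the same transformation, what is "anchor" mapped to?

The pattern: swap the first and last characters, then take characters alternately from the front and the back (1st, last, 2nd, 2nd-last, ...).
Applying both steps to "anchor": "rnchoa", then "ranoch".

ranoch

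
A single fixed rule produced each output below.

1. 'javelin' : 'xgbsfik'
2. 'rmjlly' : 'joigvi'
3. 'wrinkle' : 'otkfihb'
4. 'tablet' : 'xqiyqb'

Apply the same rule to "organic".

Rule — shift every letter 3 places backward in the alphabet (wrapping around), then swap each adjacent pair of characters (1↔2, 3↔4, ...).
On "organic": the first step gives "lodxkfz", and the second then gives "olxdfkz".

olxdfkz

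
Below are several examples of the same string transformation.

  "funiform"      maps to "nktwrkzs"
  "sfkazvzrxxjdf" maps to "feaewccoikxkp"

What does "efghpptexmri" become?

Looking at the pairs, the operation is to move the first 3 characters to the end (rotate left by 3), then shift every letter 5 places forward in the alphabet (wrapping around).
Working it through for "efghpptexmri": intermediate "hpptexmriefg", final "muuyjcrwnjkl".

muuyjcrwnjkl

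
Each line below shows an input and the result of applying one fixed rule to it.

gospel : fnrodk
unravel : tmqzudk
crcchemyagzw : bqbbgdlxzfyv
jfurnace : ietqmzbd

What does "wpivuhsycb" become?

Looking at the pairs, the operation is to shift every letter 1 place backward in the alphabet (wrapping around).
For "wpivuhsycb" the result is "vohutgrxba".

vohutgrxba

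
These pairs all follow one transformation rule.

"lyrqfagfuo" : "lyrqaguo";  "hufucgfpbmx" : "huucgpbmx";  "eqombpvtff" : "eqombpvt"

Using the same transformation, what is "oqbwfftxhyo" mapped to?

Rule — remove every "f".
So "oqbwfftxhyo" becomes "oqbwtxhyo".

oqbwtxhyo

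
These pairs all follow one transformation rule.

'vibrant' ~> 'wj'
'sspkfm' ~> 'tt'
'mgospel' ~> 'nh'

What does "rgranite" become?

sh

The transformation: shift every letter 1 place forward in the alphabet (wrapping around), then keep only the first 2 characters.
"rgranite" → "shsbojuf" → "sh".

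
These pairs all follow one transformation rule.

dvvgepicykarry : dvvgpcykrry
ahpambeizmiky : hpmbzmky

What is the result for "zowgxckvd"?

What's happening: remove every vowel.
For "zowgxckvd" the result is "zwgxckvd".

zwgxckvd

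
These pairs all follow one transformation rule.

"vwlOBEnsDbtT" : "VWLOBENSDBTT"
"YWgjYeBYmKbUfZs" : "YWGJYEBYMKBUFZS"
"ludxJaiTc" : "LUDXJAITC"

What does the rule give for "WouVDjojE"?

WOUVDJOJE

The rule is to convert every letter to uppercase.
Applying that to "WouVDjojE" gives "WOUVDJOJE".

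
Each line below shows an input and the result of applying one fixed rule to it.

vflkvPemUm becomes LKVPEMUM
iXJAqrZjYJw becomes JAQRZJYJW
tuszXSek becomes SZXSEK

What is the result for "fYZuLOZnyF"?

In each case the input is transformed by: delete the first 2 characters, then convert every letter to uppercase.
So "fYZuLOZnyF" becomes "ZULOZNYF".
(Check on "vflkvPemUm": → "lkvPemUm" → "LKVPEMUM" ✓)

ZULOZNYF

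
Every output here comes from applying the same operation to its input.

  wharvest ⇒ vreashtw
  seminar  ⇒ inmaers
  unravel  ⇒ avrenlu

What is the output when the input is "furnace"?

narcuef

The transformation: take characters alternately from the front and the back (1st, last, 2nd, 2nd-last, ...), then reverse the string.
"furnace" → "feucran" → "narcuef".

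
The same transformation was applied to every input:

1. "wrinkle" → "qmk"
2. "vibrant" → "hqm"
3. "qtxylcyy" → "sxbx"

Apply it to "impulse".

ltr

Rule — shift every letter 1 place backward in the alphabet (wrapping around), then keep every other character starting from the second (positions 2nd, 4th, 6th, ...).
Starting from "impulse": after the first operation, "hlotkrd"; after the second, "ltr".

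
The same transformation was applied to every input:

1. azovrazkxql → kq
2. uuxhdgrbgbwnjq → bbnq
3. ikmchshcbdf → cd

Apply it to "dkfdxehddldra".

dlr

The pattern: keep every other character starting from the second (positions 2nd, 4th, 6th, ...), then delete the first 3 characters.
"dkfdxehddldra" → "kdedlr" → "dlr".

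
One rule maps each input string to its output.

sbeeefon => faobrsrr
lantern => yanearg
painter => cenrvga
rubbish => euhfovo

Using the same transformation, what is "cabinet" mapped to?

What's happening: take characters alternately from the front and the back (1st, last, 2nd, 2nd-last, ...), then shift every letter 13 places forward in the alphabet (wrapping around) — i.e. ROT13.
"cabinet" → "ctaebni" → "pgnroav".

pgnroav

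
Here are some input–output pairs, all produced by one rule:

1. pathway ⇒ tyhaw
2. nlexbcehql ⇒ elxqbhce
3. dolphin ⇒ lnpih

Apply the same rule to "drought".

otuhg

The transformation: delete the first 2 characters, then take characters alternately from the front and the back (1st, last, 2nd, 2nd-last, ...).
Starting from "drought": after the first operation, "ought"; after the second, "otuhg".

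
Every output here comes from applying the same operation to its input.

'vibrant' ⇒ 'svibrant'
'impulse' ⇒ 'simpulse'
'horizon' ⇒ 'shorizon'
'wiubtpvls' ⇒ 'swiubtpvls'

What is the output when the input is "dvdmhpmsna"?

sdvdmhpmsna

Looking at the pairs, the operation is to prepend "s".
On "dvdmhpmsna" that produces "sdvdmhpmsna".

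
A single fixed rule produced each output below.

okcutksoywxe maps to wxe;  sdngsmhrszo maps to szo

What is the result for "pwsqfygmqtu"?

qtu

The transformation: keep only the last 3 characters.
On "pwsqfygmqtu" that produces "qtu".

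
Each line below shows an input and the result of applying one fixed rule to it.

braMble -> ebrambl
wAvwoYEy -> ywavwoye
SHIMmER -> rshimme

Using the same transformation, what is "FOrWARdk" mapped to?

Rule — move the last character to the front, then convert every letter to lowercase.
For "FOrWARdk", step one produces "kFOrWARd"; step two turns that into "kforward".

kforward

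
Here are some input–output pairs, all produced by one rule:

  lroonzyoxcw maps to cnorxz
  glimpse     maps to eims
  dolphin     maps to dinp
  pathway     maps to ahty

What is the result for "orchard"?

ador

The pattern: sort the characters into alphabetical order, then keep every other character starting from the first (positions 1st, 3rd, 5th, ...).
On "orchard": the first step gives "acdhorr", and the second then gives "ador".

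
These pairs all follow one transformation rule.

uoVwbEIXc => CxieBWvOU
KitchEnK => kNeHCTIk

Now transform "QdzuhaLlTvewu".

In each case the input is transformed by: flip the case of every letter, then reverse the string.
Working it through for "QdzuhaLlTvewu": intermediate "qDZUHAlLtVEWU", final "UWEVtLlAHUZDq".

UWEVtLlAHUZDq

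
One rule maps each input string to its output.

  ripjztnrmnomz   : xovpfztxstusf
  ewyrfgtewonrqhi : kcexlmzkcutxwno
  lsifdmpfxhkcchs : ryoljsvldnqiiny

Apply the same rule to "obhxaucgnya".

uhndgaimteg

In each case the input is transformed by: shift every letter 6 places forward in the alphabet (wrapping around).
"obhxaucgnya" → "uhndgaimteg".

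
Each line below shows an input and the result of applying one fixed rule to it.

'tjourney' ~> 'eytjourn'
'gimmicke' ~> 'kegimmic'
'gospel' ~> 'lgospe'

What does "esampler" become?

eresampl

The rule is to swap the front and back halves of the string, then move the first 2 characters to the end (rotate left by 2).
Starting from "esampler": after the first operation, "pleresam"; after the second, "eresampl".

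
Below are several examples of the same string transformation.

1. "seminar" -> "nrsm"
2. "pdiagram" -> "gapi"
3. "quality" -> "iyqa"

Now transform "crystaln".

Looking at the pairs, the operation is to keep every other character starting from the first (positions 1st, 3rd, 5th, ...), then move the last 2 characters to the front (rotate right by 2).
For "crystaln" the result is "tlcy".

tlcy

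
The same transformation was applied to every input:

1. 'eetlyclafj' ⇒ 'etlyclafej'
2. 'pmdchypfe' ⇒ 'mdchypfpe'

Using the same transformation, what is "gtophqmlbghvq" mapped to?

tophqmlbghvgq

The pattern: swap the first and last characters, then move the first character to the end.
Starting from "gtophqmlbghvq": after the first operation, "qtophqmlbghvg"; after the second, "tophqmlbghvgq".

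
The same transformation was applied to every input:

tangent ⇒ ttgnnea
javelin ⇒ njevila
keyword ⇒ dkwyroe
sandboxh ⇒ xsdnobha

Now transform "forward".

dfwrrao

Looking at the pairs, the operation is to swap each adjacent pair of characters (1↔2, 3↔4, ...), then swap the first and last characters.
On "forward": the first step gives "ofwrrad", and the second then gives "dfwrrao".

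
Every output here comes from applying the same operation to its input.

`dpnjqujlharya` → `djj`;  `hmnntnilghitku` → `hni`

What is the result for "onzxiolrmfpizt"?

Rule — keep one character in every 3, starting at position 1 (positions 1st, 4th, 7th, ...), then keep only the first 3 characters.
So "onzxiolrmfpizt" becomes "oxl".

oxl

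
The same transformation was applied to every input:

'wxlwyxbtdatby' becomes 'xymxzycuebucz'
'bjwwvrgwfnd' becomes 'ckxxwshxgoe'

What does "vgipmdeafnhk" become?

whjqnefbgoil

The rule is to shift every letter 1 place forward in the alphabet (wrapping around).
Doing the same to "vgipmdeafnhk": "whjqnefbgoil".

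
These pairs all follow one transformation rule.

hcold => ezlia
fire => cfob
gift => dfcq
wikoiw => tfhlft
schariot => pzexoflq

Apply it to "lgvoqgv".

idslnds

What's happening: shift every letter 3 places backward in the alphabet (wrapping around).
Applying that to "lgvoqgv" gives "idslnds".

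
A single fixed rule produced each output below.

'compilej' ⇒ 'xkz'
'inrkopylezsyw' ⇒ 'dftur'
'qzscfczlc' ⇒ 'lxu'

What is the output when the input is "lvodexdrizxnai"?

gyyuv

Looking at the pairs, the operation is to keep one character in every 3, starting at position 1 (positions 1st, 4th, 7th, ...), then shift every letter 5 places backward in the alphabet (wrapping around).
Applying both steps to "lvodexdrizxnai": "lddza", then "gyyuv".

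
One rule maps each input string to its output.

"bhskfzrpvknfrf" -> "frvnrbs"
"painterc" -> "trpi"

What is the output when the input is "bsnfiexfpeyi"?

ixpybn

Rule — keep every other character starting from the first (positions 1st, 3rd, 5th, ...), then move the first 2 characters to the end (rotate left by 2).
"bsnfiexfpeyi" → "bnixpy" → "ixpybn".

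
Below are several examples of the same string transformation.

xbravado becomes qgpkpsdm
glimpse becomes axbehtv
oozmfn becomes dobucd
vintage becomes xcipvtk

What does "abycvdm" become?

In each case the input is transformed by: move the first character to the end, then shift every letter 11 places backward in the alphabet (wrapping around).
On "abycvdm" that produces "qnrksbp".

qnrksbp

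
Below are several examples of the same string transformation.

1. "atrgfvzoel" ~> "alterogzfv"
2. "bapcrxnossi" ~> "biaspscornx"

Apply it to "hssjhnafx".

hxsfsajnh

What's happening: take characters alternately from the front and the back (1st, last, 2nd, 2nd-last, ...).
For "hssjhnafx" the result is "hxsfsajnh".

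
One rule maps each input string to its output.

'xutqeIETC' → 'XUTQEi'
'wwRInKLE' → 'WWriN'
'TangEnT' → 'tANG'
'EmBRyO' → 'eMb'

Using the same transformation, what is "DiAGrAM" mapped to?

Each output is the input with this applied: flip the case of every letter, then delete the last 3 characters.
Starting from "DiAGrAM": after the first operation, "dIagRam"; after the second, "dIag".

dIag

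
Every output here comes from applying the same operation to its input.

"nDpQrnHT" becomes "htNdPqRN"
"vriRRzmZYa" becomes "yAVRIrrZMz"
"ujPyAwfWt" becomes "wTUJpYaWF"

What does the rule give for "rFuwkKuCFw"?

Rule — flip the case of every letter, then move the last 2 characters to the front (rotate right by 2).
Starting from "rFuwkKuCFw": after the first operation, "RfUWKkUcfW"; after the second, "fWRfUWKkUc".

fWRfUWKkUc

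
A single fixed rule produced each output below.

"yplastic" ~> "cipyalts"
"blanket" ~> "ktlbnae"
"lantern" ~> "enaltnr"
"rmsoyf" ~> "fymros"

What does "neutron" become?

In each case the input is transformed by: swap each adjacent pair of characters (1↔2, 3↔4, ...), then move the last 2 characters to the front (rotate right by 2).
On "neutron": the first step gives "entuorn", and the second then gives "rnentuo".

rnentuo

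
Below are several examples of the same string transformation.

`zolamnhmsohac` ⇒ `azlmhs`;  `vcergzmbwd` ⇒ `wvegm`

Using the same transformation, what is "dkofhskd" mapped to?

kdoh

What's happening: move the last 3 characters to the front (rotate right by 3), then keep every other character starting from the second (positions 2nd, 4th, 6th, ...).
Applying both steps to "dkofhskd": "skddkofh", then "kdoh".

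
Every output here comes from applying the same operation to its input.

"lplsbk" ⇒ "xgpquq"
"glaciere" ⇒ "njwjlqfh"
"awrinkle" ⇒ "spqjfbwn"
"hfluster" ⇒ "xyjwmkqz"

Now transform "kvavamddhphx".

The rule is to swap the front and back halves of the string, then shift every letter 5 places forward in the alphabet (wrapping around).
For "kvavamddhphx", step one produces "ddhphxkvavam"; step two turns that into "iimumcpafafr".

iimumcpafafr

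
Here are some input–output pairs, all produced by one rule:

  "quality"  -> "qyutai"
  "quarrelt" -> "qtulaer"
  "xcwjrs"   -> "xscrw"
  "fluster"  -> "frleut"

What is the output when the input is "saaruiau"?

The pattern: take characters alternately from the front and the back (1st, last, 2nd, 2nd-last, ...), then delete the last character.
"saaruiau" → "suaaairu" → "suaaair".

suaaair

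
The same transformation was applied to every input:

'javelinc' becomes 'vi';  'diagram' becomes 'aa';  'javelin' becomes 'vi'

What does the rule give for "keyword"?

What's happening: keep one character in every 3, starting at position 3 (positions 3rd, 6th, 9th, ...).
Doing the same to "keyword": "yr".

yr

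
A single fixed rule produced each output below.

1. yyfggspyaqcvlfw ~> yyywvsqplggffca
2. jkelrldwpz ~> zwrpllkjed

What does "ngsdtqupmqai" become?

Looking at the pairs, the operation is to sort the characters into reverse alphabetical order.
So "ngsdtqupmqai" becomes "utsqqpnmigda".

utsqqpnmigda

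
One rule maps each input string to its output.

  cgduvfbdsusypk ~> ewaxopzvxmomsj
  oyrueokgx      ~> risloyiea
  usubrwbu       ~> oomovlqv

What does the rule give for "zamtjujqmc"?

wtugndodkg

Rule — move the last character to the front, then shift every letter 6 places backward in the alphabet (wrapping around).
On "zamtjujqmc": the first step gives "czamtjujqm", and the second then gives "wtugndodkg".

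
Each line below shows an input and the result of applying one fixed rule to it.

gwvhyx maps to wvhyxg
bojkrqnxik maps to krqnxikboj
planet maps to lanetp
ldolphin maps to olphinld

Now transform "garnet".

arnetg

Each output is the input with this applied: move the last 2 characters to the front (rotate right by 2), then swap the front and back halves of the string.
On "garnet": the first step gives "etgarn", and the second then gives "arnetg".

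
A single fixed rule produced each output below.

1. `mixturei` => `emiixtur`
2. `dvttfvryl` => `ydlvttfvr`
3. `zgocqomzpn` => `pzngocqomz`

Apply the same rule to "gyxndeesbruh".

ughyxndeesbr

The transformation: swap the first and last characters, then move the last 2 characters to the front (rotate right by 2).
For "gyxndeesbruh", step one produces "hyxndeesbrug"; step two turns that into "ughyxndeesbr".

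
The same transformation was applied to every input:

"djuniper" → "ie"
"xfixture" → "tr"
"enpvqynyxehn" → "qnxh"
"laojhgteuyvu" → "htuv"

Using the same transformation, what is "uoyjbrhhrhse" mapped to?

Rule — delete the first 3 characters, then keep every other character starting from the second (positions 2nd, 4th, 6th, ...).
Working it through for "uoyjbrhhrhse": intermediate "jbrhhrhse", final "bhrs".

bhrs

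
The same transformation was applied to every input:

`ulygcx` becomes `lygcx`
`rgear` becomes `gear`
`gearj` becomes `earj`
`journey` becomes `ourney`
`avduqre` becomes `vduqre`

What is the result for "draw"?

raw

In each case the input is transformed by: delete the first character.
Applying that to "draw" gives "raw".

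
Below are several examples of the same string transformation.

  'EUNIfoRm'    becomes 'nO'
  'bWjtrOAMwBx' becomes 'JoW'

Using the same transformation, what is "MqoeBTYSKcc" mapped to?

Otk

The transformation: keep one character in every 3, starting at position 3 (positions 3rd, 6th, 9th, ...), then flip the case of every letter.
On "MqoeBTYSKcc": the first step gives "oTK", and the second then gives "Otk".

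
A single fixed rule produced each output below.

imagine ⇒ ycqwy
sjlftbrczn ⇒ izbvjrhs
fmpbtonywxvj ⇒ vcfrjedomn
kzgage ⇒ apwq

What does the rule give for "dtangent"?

tjqdwu

The rule is to shift every letter 10 places backward in the alphabet (wrapping around), then delete the last 2 characters.
"dtangent" → "tjqdwu".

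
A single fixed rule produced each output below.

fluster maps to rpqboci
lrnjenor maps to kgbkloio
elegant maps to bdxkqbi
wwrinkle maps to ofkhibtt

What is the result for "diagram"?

In each case the input is transformed by: shift every letter 3 places backward in the alphabet (wrapping around), then move the first 2 characters to the end (rotate left by 2).
So "diagram" becomes "xdoxjaf".
(Check on "lrnjenor": → "iokgbklo" → "kgbkloio" ✓)

xdoxjaf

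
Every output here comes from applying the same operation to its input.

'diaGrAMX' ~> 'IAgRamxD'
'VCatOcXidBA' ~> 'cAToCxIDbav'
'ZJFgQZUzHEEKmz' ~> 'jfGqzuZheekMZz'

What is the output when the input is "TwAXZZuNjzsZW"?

WaxzzUnJZSzwt

The rule is to move the first character to the end, then flip the case of every letter.
Starting from "TwAXZZuNjzsZW": after the first operation, "wAXZZuNjzsZWT"; after the second, "WaxzzUnJZSzwt".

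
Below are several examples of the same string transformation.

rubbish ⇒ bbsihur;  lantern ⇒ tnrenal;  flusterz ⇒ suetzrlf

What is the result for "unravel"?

arevlnu

The rule is to swap each adjacent pair of characters (1↔2, 3↔4, ...), then move the first 2 characters to the end (rotate left by 2).
Applying both steps to "unravel": "nuarevl", then "arevlnu".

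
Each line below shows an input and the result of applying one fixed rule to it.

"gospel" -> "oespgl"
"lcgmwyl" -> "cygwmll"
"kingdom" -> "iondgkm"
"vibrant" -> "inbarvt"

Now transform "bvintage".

vgiantbe

Looking at the pairs, the operation is to take characters alternately from the front and the back (1st, last, 2nd, 2nd-last, ...), then move the first 2 characters to the end (rotate left by 2).
"bvintage" → "bevgiant" → "vgiantbe".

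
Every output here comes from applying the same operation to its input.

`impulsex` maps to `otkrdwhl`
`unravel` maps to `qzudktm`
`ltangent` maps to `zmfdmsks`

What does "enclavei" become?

In each case the input is transformed by: move the first 2 characters to the end (rotate left by 2), then shift every letter 1 place backward in the alphabet (wrapping around).
Working it through for "enclavei": intermediate "claveien", final "bkzudhdm".
(Check on "impulsex": → "pulsexim" → "otkrdwhl" ✓)

bkzudhdm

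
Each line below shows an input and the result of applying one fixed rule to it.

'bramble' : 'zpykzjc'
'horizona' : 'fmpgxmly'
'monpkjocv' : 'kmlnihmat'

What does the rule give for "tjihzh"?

Rule — shift every letter 2 places backward in the alphabet (wrapping around).
So "tjihzh" becomes "rhgfxf".

rhgfxf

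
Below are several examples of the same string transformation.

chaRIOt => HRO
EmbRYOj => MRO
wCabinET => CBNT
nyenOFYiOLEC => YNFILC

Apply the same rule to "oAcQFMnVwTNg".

In each case the input is transformed by: keep every other character starting from the second (positions 2nd, 4th, 6th, ...), then convert every letter to uppercase.
On "oAcQFMnVwTNg": the first step gives "AQMVTg", and the second then gives "AQMVTG".

AQMVTG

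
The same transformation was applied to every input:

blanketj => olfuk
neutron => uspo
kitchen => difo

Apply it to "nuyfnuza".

govab

In each case the input is transformed by: shift every letter 1 place forward in the alphabet (wrapping around), then delete the first 3 characters.
For "nuyfnuza" the result is "govab".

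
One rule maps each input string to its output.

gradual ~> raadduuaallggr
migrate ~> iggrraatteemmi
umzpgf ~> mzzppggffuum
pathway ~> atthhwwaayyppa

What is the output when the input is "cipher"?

ipphheerrcci

What's happening: double every character, then move the first 3 characters to the end (rotate left by 3).
Doing the same to "cipher": "ipphheerrcci".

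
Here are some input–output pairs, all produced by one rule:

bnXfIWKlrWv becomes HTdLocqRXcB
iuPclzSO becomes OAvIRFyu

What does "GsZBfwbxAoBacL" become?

Looking at the pairs, the operation is to shift every letter 6 places forward in the alphabet (wrapping around), then flip the case of every letter.
Working it through for "GsZBfwbxAoBacL": intermediate "MyFHlchdGuHgiR", final "mYfhLCHDgUhGIr".

mYfhLCHDgUhGIr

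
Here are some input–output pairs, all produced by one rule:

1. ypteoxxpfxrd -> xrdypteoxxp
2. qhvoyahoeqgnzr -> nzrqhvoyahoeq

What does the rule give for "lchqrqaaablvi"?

In each case the input is transformed by: move the last 3 characters to the front (rotate right by 3), then delete the last character.
Working it through for "lchqrqaaablvi": intermediate "lvilchqrqaaab", final "lvilchqrqaaa".

lvilchqrqaaa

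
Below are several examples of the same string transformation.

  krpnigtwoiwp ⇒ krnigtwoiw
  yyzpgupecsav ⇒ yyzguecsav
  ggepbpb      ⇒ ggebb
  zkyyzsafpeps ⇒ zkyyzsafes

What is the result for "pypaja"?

yaja

Rule — remove every "p".
Applying that to "pypaja" gives "yaja".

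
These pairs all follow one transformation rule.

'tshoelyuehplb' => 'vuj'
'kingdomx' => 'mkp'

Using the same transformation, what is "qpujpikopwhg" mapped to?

What's happening: shift every letter 2 places forward in the alphabet (wrapping around), then keep only the first 3 characters.
Applying both steps to "qpujpikopwhg": "srwlrkmqryji", then "srw".

srw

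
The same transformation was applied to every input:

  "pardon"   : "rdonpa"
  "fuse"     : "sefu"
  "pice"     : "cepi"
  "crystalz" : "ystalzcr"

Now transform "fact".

ctfa

Looking at the pairs, the operation is to move the first 2 characters to the end (rotate left by 2).
Applying that to "fact" gives "ctfa".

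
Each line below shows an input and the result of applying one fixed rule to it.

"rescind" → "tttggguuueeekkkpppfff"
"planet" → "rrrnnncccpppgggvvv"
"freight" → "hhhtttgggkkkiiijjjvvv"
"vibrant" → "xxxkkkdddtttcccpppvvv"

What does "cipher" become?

In each case the input is transformed by: repeat every character 3 times, then shift every letter 2 places forward in the alphabet (wrapping around).
"cipher" → "ccciiippphhheeerrr" → "eeekkkrrrjjjgggttt".

eeekkkrrrjjjgggttt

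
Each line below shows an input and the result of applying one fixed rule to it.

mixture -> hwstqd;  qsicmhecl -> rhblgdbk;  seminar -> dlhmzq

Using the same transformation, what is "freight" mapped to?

qdhfgs

The rule is to shift every letter 1 place backward in the alphabet (wrapping around), then delete the first character.
Doing the same to "freight": "qdhfgs".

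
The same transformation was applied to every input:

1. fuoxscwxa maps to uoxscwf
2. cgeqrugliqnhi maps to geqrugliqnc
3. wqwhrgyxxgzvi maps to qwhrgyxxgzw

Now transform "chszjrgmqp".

Looking at the pairs, the operation is to delete the last 2 characters, then move the first character to the end.
On "chszjrgmqp": the first step gives "chszjrgm", and the second then gives "hszjrgmc".

hszjrgmc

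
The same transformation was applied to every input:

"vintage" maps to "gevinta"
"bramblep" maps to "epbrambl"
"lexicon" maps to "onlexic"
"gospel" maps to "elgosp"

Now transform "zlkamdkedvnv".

nvzlkamdkedv

The pattern: move the last 2 characters to the front (rotate right by 2).
"zlkamdkedvnv" → "nvzlkamdkedv".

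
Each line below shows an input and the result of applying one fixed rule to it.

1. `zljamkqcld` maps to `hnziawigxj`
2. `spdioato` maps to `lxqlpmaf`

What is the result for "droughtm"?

The transformation: shift every letter 3 places backward in the alphabet (wrapping around), then swap the front and back halves of the string.
"droughtm" → "aolrdeqj" → "deqjaolr".

deqjaolr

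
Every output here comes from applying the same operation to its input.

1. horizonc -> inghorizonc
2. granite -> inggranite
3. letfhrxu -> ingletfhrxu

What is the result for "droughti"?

ingdroughti

In each case the input is transformed by: prepend "ing".
Applying that to "droughti" gives "ingdroughti".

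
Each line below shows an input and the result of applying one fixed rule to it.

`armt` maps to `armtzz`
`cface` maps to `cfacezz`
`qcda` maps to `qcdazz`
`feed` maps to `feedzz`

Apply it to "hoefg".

The transformation: append "zz".
Applying that to "hoefg" gives "hoefgzz".

hoefgzz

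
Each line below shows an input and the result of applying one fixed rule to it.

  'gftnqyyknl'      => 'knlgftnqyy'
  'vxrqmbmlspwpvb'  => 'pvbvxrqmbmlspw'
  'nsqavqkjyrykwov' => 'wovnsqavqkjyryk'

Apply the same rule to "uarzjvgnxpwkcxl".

cxluarzjvgnxpwk

The rule is to move the last 3 characters to the front (rotate right by 3).
On "uarzjvgnxpwkcxl" that produces "cxluarzjvgnxpwk".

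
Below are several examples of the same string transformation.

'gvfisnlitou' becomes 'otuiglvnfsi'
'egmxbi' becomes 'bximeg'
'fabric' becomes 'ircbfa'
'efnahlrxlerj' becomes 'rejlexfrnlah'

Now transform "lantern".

rentlna

In each case the input is transformed by: move the last 2 characters to the front (rotate right by 2), then take characters alternately from the front and the back (1st, last, 2nd, 2nd-last, ...).
For "lantern", step one produces "rnlante"; step two turns that into "rentlna".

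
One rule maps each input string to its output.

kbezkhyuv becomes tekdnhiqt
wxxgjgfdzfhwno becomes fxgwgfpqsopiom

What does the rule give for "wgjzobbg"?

What's happening: shift every letter 9 places forward in the alphabet (wrapping around), then take characters alternately from the front and the back (1st, last, 2nd, 2nd-last, ...).
"wgjzobbg" → "fppkskix".

fppkskix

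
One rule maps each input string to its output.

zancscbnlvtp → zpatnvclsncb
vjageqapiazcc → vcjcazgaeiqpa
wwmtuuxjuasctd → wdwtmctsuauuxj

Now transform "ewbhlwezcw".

The rule is to take characters alternately from the front and the back (1st, last, 2nd, 2nd-last, ...).
For "ewbhlwezcw" the result is "ewwcbzhelw".

ewwcbzhelw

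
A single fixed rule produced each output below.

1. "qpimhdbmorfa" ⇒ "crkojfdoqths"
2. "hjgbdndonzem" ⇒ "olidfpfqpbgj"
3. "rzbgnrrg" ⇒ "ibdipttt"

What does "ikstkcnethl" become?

The pattern: shift every letter 2 places forward in the alphabet (wrapping around), then swap the first and last characters.
Applying both steps to "ikstkcnethl": "kmuvmepgvjn", then "nmuvmepgvjk".

nmuvmepgvjk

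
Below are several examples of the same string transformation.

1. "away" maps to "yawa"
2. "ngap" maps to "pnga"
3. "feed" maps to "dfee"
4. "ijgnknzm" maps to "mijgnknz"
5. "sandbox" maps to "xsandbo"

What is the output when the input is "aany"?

The rule is to move the last character to the front.
Applying that to "aany" gives "yaan".

yaan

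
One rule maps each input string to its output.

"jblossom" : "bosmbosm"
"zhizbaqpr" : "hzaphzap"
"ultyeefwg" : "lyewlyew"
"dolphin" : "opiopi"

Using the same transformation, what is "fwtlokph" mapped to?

What's happening: keep every other character starting from the second (positions 2nd, 4th, 6th, ...), then write the whole string twice.
Working it through for "fwtlokph": intermediate "wlkh", final "wlkhwlkh".
(Check on "dolphin": → "opi" → "opiopi" ✓)

wlkhwlkh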